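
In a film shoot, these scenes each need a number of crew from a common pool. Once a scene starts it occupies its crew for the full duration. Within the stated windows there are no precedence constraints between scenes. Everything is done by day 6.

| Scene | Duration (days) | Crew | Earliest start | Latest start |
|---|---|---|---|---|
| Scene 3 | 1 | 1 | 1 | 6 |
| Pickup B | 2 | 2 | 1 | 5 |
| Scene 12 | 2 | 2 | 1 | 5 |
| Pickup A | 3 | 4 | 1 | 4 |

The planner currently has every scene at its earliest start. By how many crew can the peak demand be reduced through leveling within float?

Early-start peak: d1:9  d2:8  d3:4  d4:0  d5:0  d6:0 ⇒ 9.
Leveled (Scene 3@1, Pickup B@1, Scene 12@2, Pickup A@4): d1:3  d2:4  d3:2  d4:4  d5:4  d6:4 ⇒ 4.
Reduction 9 − 4 = 5.

5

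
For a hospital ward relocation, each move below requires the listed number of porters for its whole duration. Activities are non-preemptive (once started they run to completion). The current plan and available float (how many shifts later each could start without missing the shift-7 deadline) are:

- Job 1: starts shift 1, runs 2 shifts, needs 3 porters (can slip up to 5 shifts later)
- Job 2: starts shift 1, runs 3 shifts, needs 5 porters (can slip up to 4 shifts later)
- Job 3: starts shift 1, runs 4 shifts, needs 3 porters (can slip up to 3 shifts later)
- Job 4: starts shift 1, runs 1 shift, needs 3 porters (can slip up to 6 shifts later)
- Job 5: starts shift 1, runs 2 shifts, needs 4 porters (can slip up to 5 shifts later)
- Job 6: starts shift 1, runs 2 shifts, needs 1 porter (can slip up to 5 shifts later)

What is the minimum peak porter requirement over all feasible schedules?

Early-start (Job 1@1, Job 2@1, Job 3@1, Job 4@1, Job 5@1, Job 6@1) gives peak 19: s1:19  s2:16  s3:8  s4:3  s5:0  s6:0  s7:0.
Shift Job 3→3, Job 4→4, Job 5→5, Job 6→4.
Schedule Job 1@1, Job 2@1, Job 3@3, Job 4@4, Job 5@5, Job 6@4: s1:8  s2:8  s3:8  s4:7  s5:8  s6:7  s7:0 — peak 8.

8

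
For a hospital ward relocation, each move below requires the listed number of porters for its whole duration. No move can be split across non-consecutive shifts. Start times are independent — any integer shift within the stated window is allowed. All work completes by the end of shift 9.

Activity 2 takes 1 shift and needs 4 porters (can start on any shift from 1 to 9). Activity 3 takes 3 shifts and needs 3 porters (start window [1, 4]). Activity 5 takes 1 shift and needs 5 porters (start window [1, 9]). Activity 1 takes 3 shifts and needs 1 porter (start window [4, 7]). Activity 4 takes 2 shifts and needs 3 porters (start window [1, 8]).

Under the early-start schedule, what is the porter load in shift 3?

3

At early start, shift 3 has: Activity 3.
Demand: 3 = 3.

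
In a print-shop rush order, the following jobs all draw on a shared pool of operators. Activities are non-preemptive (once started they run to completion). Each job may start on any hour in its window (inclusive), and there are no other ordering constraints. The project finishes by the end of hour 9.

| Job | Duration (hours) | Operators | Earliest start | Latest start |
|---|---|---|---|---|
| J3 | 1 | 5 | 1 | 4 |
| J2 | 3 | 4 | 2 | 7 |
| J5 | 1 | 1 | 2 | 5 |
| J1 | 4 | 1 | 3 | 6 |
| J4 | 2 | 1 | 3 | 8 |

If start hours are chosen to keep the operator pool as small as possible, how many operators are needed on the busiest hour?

5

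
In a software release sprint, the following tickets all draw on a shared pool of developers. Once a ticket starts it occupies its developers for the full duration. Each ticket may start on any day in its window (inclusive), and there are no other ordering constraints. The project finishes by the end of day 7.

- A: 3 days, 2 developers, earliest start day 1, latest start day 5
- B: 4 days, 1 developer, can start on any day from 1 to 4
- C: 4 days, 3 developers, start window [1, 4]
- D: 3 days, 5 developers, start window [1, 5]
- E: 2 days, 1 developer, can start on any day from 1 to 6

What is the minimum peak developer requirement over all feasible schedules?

6

Early-start (A@1, B@1, C@1, D@1, E@1) gives peak 12: d1:12  d2:12  d3:11  d4:4  d5:0  d6:0  d7:0.
Shift D→5, E→4.
Schedule A@1, B@1, C@1, D@5, E@4: d1:6  d2:6  d3:6  d4:5  d5:6  d6:5  d7:5 — peak 6.
Total developer-days = 39 over 7 days ⇒ peak ≥ ⌈39/7⌉ = 6, so 6 is optimal.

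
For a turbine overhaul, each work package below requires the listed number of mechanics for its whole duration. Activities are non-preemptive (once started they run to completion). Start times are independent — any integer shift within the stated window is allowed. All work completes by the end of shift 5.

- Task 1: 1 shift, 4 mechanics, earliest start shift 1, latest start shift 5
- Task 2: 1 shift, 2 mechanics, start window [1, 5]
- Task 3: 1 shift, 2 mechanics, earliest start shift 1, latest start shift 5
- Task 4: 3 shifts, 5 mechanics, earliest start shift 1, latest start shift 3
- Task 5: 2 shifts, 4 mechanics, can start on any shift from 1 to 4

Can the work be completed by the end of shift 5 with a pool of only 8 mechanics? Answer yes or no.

yes

Schedule Task 1@1, Task 2@2, Task 3@2, Task 4@3, Task 5@1: s1:8  s2:8  s3:5  s4:5  s5:5 — peak 8 ≤ 8.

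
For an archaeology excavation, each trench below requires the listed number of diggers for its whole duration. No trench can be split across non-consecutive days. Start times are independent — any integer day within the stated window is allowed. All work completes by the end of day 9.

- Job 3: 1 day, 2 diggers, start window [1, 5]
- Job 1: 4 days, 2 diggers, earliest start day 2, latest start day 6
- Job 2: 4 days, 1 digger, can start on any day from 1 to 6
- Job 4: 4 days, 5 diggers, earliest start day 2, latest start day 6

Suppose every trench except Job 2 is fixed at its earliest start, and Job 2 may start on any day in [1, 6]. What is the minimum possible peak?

7

Job 2@1: d1:3  d2:8  d3:8  d4:8  d5:7  d6:0  d7:0  d8:0  d9:0 → peak 8
Job 2@2: d1:2  d2:8  d3:8  d4:8  d5:8  d6:0  d7:0  d8:0  d9:0 → peak 8
Job 2@3: d1:2  d2:7  d3:8  d4:8  d5:8  d6:1  d7:0  d8:0  d9:0 → peak 8
Job 2@4: d1:2  d2:7  d3:7  d4:8  d5:8  d6:1  d7:1  d8:0  d9:0 → peak 8
Job 2@5: d1:2  d2:7  d3:7  d4:7  d5:8  d6:1  d7:1  d8:1  d9:0 → peak 8
Job 2@6: d1:2  d2:7  d3:7  d4:7  d5:7  d6:1  d7:1  d8:1  d9:1 → peak 7
Best is Job 2@6, peak 7.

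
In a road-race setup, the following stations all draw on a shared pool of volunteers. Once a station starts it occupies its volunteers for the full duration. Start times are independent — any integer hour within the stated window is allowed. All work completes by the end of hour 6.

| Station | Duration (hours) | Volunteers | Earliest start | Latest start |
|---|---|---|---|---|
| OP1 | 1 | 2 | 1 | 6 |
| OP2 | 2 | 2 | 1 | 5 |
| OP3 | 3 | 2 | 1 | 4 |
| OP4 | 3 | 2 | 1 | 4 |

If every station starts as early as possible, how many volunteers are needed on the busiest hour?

8

Early-start schedule: OP1@1, OP2@1, OP3@1, OP4@1.
Load per hour: hour 1: 8, hour 2: 6, hour 3: 4, hour 4: 0, hour 5: 0, hour 6: 0.
Peak is 8.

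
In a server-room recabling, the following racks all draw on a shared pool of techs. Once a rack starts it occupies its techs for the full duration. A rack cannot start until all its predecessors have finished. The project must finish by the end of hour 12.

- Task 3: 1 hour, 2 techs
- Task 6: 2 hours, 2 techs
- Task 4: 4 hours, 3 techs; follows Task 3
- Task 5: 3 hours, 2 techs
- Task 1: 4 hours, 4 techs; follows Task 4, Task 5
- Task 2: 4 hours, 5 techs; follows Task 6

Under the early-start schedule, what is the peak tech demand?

10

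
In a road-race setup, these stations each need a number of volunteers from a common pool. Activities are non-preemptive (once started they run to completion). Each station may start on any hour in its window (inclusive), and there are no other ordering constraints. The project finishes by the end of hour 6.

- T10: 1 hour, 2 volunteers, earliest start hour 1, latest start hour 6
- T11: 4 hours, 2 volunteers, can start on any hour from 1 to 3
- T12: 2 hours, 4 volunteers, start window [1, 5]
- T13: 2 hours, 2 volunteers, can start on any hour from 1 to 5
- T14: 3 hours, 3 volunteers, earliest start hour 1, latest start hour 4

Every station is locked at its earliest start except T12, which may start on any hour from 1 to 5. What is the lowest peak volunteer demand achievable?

9

T12@1: h1:13  h2:11  h3:5  h4:2  h5:0  h6:0 → peak 13
T12@2: h1:9  h2:11  h3:9  h4:2  h5:0  h6:0 → peak 11
T12@3: h1:9  h2:7  h3:9  h4:6  h5:0  h6:0 → peak 9
T12@4: h1:9  h2:7  h3:5  h4:6  h5:4  h6:0 → peak 9
T12@5: h1:9  h2:7  h3:5  h4:2  h5:4  h6:4 → peak 9
Best is T12@3, peak 9.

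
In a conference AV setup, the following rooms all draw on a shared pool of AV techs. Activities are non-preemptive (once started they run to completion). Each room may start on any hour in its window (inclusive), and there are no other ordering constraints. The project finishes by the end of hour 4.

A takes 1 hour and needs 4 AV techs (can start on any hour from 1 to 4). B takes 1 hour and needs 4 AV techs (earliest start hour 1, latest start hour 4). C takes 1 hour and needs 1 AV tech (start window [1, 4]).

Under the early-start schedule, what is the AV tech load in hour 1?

At early start, hour 1 has: A, B, C.
Demand: 4 + 4 + 1 = 9.

9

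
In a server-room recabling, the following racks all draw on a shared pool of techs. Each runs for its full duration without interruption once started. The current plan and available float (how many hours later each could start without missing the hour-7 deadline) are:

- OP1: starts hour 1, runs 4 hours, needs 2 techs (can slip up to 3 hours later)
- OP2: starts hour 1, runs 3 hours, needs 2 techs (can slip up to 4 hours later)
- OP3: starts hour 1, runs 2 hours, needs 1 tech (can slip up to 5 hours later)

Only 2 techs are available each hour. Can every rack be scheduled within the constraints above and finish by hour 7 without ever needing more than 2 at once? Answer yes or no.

no

Total tech-hours = 16; over 7 hours the average is 16/7 > 2, so some hour must exceed 2.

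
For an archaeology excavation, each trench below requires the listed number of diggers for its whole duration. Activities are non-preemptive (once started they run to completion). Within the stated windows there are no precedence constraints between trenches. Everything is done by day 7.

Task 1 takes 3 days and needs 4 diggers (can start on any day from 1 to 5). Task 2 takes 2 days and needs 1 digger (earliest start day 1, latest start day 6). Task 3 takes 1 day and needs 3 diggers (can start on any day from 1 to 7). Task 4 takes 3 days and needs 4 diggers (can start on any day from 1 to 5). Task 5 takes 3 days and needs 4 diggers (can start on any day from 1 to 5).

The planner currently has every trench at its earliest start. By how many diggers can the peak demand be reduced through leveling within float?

Early-start peak: d1:16  d2:13  d3:12  d4:0  d5:0  d6:0  d7:0 ⇒ 16.
Leveled (Task 1@1, Task 2@1, Task 3@1, Task 4@3, Task 5@4): d1:8  d2:5  d3:8  d4:8  d5:8  d6:4  d7:0 ⇒ 8.
Reduction 16 − 8 = 8.

8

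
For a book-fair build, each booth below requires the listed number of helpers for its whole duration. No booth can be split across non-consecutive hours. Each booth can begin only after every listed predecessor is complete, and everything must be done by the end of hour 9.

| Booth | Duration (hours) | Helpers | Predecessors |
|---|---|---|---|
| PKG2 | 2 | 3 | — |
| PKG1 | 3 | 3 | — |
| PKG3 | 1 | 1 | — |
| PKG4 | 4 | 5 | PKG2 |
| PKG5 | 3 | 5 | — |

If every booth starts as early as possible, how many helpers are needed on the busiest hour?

13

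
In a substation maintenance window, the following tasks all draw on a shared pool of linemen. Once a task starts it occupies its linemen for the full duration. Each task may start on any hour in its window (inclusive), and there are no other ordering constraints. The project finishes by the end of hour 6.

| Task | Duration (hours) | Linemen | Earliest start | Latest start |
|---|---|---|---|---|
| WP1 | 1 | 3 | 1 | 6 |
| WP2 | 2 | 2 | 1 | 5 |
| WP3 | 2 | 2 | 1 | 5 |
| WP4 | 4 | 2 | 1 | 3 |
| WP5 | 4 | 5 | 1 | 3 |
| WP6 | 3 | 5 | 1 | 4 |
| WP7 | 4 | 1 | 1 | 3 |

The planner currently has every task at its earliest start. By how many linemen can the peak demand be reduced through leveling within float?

Early-start peak: h1:20  h2:17  h3:13  h4:8  h5:0  h6:0 ⇒ 20.
Leveled (WP1@1, WP2@1, WP3@1, WP4@1, WP5@2, WP6@3, WP7@1): h1:10  h2:12  h3:13  h4:13  h5:10  h6:0 ⇒ 13.
Reduction 20 − 13 = 7.

7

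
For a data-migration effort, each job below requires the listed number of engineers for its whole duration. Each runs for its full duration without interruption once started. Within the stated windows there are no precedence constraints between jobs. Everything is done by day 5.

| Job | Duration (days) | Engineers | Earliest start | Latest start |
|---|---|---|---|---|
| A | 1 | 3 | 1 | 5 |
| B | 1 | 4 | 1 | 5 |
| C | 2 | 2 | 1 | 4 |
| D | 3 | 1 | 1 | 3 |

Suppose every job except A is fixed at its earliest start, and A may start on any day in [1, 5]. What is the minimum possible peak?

7

A@1: d1:10  d2:3  d3:1  d4:0  d5:0 → peak 10
A@2: d1:7  d2:6  d3:1  d4:0  d5:0 → peak 7
A@3: d1:7  d2:3  d3:4  d4:0  d5:0 → peak 7
A@4: d1:7  d2:3  d3:1  d4:3  d5:0 → peak 7
A@5: d1:7  d2:3  d3:1  d4:0  d5:3 → peak 7
Best is A@2, peak 7.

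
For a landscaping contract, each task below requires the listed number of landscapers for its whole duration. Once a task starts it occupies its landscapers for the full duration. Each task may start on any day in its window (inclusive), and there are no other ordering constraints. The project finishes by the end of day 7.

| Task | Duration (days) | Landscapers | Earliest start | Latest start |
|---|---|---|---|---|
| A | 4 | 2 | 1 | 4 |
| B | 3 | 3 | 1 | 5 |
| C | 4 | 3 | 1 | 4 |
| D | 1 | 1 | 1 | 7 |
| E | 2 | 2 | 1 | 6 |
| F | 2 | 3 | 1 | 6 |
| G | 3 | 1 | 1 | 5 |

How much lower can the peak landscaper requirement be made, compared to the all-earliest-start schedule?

Early-start peak: d1:15  d2:14  d3:9  d4:5  d5:0  d6:0  d7:0 ⇒ 15.
Leveled (A@1, B@1, C@4, D@1, E@2, F@5, G@4): d1:6  d2:7  d3:7  d4:6  d5:7  d6:7  d7:3 ⇒ 7.
Reduction 15 − 7 = 8.

8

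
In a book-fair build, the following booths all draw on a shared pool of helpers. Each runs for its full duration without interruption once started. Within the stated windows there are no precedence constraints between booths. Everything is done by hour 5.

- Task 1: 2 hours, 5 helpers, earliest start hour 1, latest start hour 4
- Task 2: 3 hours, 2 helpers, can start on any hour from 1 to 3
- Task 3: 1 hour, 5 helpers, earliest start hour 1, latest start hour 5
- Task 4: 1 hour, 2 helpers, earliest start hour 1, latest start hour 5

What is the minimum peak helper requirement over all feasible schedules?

7

Early-start (Task 1@1, Task 2@1, Task 3@1, Task 4@1) gives peak 14: h1:14  h2:7  h3:2  h4:0  h5:0.
Shift Task 3→3, Task 4→4.
Schedule Task 1@1, Task 2@1, Task 3@3, Task 4@4: h1:7  h2:7  h3:7  h4:2  h5:0 — peak 7.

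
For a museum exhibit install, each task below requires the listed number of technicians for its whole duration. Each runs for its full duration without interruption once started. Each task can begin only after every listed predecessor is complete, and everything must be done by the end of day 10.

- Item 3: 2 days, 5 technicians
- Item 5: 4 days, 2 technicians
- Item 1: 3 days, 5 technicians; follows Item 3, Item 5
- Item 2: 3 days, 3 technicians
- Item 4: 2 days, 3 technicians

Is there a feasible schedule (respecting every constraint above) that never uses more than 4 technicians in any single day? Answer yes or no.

Total technician-days = 48; over 10 days the average is 48/10 > 4, so some day must exceed 4.

no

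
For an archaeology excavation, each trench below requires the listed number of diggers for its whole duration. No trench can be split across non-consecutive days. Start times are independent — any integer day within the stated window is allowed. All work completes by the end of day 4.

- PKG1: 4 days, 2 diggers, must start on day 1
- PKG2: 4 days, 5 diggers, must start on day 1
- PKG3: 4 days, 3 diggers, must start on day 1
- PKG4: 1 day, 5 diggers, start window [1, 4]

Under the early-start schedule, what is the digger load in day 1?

15

At early start, day 1 has: PKG1, PKG2, PKG3, PKG4.
Demand: 2 + 5 + 3 + 5 = 15.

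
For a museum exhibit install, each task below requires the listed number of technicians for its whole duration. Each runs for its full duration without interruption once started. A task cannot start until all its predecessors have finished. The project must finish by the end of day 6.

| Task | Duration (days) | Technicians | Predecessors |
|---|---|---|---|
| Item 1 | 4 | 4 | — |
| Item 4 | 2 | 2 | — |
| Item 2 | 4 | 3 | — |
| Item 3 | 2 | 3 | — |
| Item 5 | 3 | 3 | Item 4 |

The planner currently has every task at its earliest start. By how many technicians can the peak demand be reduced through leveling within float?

Early-start peak: d1:12  d2:12  d3:10  d4:10  d5:3  d6:0 ⇒ 12.
Leveled (Item 1@1, Item 4@1, Item 2@1, Item 3@5, Item 5@3): d1:9  d2:9  d3:10  d4:10  d5:6  d6:3 ⇒ 10.
Reduction 12 − 10 = 2.

2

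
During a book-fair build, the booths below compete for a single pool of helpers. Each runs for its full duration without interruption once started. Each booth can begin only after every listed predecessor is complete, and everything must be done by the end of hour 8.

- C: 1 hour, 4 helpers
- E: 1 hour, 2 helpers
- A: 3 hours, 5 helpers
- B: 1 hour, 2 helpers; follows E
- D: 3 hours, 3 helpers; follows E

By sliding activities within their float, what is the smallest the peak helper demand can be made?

5

Early-start (C@1, E@1, A@1, B@2, D@2) gives peak 11: h1:11  h2:10  h3:8  h4:3  h5:0  h6:0  h7:0  h8:0.
Shift E→2, A→3, B→6, D→6.
Schedule C@1, E@2, A@3, B@6, D@6: h1:4  h2:2  h3:5  h4:5  h5:5  h6:5  h7:3  h8:3 — peak 5.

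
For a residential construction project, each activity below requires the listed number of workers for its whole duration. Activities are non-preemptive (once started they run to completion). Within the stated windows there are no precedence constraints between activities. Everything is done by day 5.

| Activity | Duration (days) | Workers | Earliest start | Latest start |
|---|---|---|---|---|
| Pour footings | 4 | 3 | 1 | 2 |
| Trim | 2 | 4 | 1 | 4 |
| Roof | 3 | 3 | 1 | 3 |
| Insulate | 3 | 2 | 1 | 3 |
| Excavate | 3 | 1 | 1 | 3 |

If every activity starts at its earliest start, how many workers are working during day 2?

13

At early start, day 2 has: Pour footings, Trim, Roof, Insulate, Excavate.
Demand: 3 + 4 + 3 + 2 + 1 = 13.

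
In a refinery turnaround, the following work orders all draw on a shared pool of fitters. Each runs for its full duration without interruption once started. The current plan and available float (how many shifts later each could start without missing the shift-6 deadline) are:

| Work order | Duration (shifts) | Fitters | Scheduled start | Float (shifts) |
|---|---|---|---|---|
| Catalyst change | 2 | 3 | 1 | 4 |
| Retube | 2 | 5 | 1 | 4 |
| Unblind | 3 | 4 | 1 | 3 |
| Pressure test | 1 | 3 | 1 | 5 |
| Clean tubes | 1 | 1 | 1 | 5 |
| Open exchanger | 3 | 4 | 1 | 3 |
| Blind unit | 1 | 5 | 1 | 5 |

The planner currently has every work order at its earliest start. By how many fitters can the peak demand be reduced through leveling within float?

Early-start peak: s1:25  s2:16  s3:8  s4:0  s5:0  s6:0 ⇒ 25.
Leveled (Catalyst change@1, Retube@1, Unblind@3, Pressure test@3, Clean tubes@1, Open exchanger@4, Blind unit@6): s1:9  s2:8  s3:7  s4:8  s5:8  s6:9 ⇒ 9.
Reduction 25 − 9 = 16.

16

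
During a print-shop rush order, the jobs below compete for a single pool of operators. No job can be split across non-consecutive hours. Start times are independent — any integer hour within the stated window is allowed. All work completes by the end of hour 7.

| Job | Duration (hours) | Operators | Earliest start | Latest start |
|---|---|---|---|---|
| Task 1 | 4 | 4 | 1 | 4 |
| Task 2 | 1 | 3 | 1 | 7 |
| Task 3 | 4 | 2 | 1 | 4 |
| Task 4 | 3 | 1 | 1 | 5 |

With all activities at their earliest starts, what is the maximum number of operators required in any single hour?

10

Early-start schedule: Task 1@1, Task 2@1, Task 3@1, Task 4@1.
Load per hour: hour 1: 10, hour 2: 7, hour 3: 7, hour 4: 6, hour 5: 0, hour 6: 0, hour 7: 0.
Peak is 10.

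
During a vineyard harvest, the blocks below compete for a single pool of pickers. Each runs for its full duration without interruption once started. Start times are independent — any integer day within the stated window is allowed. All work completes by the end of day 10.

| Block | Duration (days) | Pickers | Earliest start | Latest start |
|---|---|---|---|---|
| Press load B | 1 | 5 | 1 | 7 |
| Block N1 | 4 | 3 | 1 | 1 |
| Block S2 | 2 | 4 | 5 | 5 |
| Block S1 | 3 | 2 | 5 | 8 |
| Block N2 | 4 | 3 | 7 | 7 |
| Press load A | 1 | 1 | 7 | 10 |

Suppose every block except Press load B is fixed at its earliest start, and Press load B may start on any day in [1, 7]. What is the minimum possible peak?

Press load B@1: d1:8  d2:3  d3:3  d4:3  d5:6  d6:6  d7:6  d8:3  d9:3  d10:3 → peak 8
Press load B@2: d1:3  d2:8  d3:3  d4:3  d5:6  d6:6  d7:6  d8:3  d9:3  d10:3 → peak 8
Press load B@3: d1:3  d2:3  d3:8  d4:3  d5:6  d6:6  d7:6  d8:3  d9:3  d10:3 → peak 8
Press load B@4: d1:3  d2:3  d3:3  d4:8  d5:6  d6:6  d7:6  d8:3  d9:3  d10:3 → peak 8
Press load B@5: d1:3  d2:3  d3:3  d4:3  d5:11  d6:6  d7:6  d8:3  d9:3  d10:3 → peak 11
Press load B@6: d1:3  d2:3  d3:3  d4:3  d5:6  d6:11  d7:6  d8:3  d9:3  d10:3 → peak 11
Press load B@7: d1:3  d2:3  d3:3  d4:3  d5:6  d6:6  d7:11  d8:3  d9:3  d10:3 → peak 11
Best is Press load B@1, peak 8.

8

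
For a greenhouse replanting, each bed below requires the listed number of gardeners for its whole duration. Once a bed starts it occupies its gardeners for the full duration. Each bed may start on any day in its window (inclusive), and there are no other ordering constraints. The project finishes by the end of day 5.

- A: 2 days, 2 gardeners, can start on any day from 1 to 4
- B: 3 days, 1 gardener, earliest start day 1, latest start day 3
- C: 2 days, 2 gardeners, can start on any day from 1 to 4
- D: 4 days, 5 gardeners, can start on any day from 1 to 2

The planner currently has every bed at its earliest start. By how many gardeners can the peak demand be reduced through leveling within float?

Early-start peak: d1:10  d2:10  d3:6  d4:5  d5:0 ⇒ 10.
Leveled (A@1, B@1, C@3, D@1): d1:8  d2:8  d3:8  d4:7  d5:0 ⇒ 8.
Reduction 10 − 8 = 2.

2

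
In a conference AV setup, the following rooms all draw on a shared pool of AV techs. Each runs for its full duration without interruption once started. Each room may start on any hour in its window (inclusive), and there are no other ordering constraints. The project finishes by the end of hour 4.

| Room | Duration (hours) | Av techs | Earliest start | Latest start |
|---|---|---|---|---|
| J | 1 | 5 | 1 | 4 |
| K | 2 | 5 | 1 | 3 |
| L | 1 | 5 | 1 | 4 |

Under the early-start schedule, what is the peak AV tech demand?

15

Early-start schedule: J@1, K@1, L@1.
Load per hour: hour 1: 15, hour 2: 5, hour 3: 0, hour 4: 0.
Peak is 15.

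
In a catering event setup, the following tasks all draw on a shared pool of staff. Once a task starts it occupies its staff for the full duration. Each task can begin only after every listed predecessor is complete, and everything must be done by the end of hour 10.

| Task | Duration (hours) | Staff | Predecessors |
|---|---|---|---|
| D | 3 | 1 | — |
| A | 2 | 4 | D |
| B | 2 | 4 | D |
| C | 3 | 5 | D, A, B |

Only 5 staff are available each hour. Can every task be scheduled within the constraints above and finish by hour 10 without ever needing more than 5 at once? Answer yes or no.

Schedule D@1, A@4, B@6, C@8: h1:1  h2:1  h3:1  h4:4  h5:4  h6:4  h7:4  h8:5  h9:5  h10:5 — peak 5 ≤ 5.

yes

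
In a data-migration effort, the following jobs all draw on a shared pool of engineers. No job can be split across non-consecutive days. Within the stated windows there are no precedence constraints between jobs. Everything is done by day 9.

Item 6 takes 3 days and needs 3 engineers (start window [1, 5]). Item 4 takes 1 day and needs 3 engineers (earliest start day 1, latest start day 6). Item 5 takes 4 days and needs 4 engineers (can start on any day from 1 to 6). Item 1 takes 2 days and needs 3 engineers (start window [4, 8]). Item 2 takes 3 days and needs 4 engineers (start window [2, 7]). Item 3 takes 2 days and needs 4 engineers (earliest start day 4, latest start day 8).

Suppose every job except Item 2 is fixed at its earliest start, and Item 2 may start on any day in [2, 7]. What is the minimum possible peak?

11

Item 2@2: d1:10  d2:11  d3:11  d4:15  d5:7  d6:0  d7:0  d8:0  d9:0 → peak 15
Item 2@3: d1:10  d2:7  d3:11  d4:15  d5:11  d6:0  d7:0  d8:0  d9:0 → peak 15
Item 2@4: d1:10  d2:7  d3:7  d4:15  d5:11  d6:4  d7:0  d8:0  d9:0 → peak 15
Item 2@5: d1:10  d2:7  d3:7  d4:11  d5:11  d6:4  d7:4  d8:0  d9:0 → peak 11
Item 2@6: d1:10  d2:7  d3:7  d4:11  d5:7  d6:4  d7:4  d8:4  d9:0 → peak 11
Item 2@7: d1:10  d2:7  d3:7  d4:11  d5:7  d6:0  d7:4  d8:4  d9:4 → peak 11
Best is Item 2@5, peak 11.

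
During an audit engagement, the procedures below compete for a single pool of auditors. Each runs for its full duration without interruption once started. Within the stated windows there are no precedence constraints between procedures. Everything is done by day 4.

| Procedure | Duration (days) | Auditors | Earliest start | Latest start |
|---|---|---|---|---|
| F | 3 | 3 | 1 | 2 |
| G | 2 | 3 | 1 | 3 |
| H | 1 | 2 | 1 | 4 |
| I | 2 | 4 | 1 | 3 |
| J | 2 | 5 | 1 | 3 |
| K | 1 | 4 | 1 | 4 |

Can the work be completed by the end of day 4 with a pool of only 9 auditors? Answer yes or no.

Total auditor-days = 39; over 4 days the average is 39/4 > 9, so some day must exceed 9.

no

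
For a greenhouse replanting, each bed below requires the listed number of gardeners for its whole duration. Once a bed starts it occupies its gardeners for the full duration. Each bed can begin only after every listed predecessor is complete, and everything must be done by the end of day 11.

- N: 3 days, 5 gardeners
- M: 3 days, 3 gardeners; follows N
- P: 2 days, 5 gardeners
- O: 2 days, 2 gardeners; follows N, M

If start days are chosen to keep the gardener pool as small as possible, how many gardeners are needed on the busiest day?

Early-start (N@1, M@4, P@1, O@7) gives peak 10: d1:10  d2:10  d3:5  d4:3  d5:3  d6:3  d7:2  d8:2  d9:0  d10:0  d11:0.
Shift P→7, O→9.
Schedule N@1, M@4, P@7, O@9: d1:5  d2:5  d3:5  d4:3  d5:3  d6:3  d7:5  d8:5  d9:2  d10:2  d11:0 — peak 5.

5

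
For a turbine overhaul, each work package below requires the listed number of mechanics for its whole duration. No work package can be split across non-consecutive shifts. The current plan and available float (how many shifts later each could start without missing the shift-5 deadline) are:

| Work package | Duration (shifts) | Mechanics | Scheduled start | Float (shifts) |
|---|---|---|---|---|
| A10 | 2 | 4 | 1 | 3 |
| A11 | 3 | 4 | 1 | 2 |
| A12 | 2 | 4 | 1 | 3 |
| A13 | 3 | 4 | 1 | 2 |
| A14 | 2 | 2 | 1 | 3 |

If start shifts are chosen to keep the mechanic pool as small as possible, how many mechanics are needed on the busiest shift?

Early-start (A10@1, A11@1, A12@1, A13@1, A14@1) gives peak 18: s1:18  s2:18  s3:8  s4:0  s5:0.
Shift A12→4, A13→3.
Schedule A10@1, A11@1, A12@4, A13@3, A14@1: s1:10  s2:10  s3:8  s4:8  s5:8 — peak 10.

10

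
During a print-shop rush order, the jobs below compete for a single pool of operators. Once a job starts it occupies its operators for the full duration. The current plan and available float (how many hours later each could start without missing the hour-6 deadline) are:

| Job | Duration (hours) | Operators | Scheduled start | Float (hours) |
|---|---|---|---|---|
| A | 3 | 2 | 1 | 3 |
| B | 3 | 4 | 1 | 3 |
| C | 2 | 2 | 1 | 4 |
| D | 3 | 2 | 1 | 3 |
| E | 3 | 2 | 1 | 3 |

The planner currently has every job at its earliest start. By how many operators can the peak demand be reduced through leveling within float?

6

Early-start peak: h1:12  h2:12  h3:10  h4:0  h5:0  h6:0 ⇒ 12.
Leveled (A@1, B@1, C@4, D@4, E@4): h1:6  h2:6  h3:6  h4:6  h5:6  h6:4 ⇒ 6.
Reduction 12 − 6 = 6.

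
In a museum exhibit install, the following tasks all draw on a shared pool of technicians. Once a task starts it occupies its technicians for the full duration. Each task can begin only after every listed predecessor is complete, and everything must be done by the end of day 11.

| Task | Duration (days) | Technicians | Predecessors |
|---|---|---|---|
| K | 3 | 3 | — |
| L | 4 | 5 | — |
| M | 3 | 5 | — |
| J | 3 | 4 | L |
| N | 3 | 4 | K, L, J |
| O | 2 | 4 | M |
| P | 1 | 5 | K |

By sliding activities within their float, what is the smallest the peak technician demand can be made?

9

Early-start (K@1, L@1, M@1, J@5, N@8, O@4, P@4) gives peak 14: d1:13  d2:13  d3:13  d4:14  d5:8  d6:4  d7:4  d8:4  d9:4  d10:4  d11:0.
Shift M→5, O→8, P→10.
Schedule K@1, L@1, M@5, J@5, N@8, O@8, P@10: d1:8  d2:8  d3:8  d4:5  d5:9  d6:9  d7:9  d8:8  d9:8  d10:9  d11:0 — peak 9.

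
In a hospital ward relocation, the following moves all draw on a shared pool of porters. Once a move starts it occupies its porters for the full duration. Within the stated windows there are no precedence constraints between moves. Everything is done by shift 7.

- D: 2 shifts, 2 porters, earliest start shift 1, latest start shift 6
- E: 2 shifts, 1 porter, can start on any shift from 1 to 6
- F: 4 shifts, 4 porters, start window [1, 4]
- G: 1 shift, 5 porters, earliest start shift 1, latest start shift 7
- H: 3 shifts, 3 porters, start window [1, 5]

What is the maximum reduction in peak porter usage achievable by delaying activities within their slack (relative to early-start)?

8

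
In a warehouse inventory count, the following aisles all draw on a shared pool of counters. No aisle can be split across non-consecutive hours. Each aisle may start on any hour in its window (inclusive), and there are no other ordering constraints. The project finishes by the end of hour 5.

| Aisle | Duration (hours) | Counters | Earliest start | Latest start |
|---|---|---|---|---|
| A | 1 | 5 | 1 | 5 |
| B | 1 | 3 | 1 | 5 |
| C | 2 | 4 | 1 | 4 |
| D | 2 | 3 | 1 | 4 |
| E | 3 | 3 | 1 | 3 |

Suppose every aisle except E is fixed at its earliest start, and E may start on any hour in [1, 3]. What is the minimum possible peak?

15

E@1: h1:18  h2:10  h3:3  h4:0  h5:0 → peak 18
E@2: h1:15  h2:10  h3:3  h4:3  h5:0 → peak 15
E@3: h1:15  h2:7  h3:3  h4:3  h5:3 → peak 15
Best is E@2, peak 15.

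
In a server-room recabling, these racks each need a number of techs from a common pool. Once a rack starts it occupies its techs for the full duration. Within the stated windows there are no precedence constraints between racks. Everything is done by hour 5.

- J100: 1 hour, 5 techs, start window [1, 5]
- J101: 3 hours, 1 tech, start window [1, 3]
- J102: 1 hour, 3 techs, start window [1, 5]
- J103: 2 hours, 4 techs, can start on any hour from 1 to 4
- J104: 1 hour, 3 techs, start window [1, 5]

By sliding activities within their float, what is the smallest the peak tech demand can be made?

Early-start (J100@1, J101@1, J102@1, J103@1, J104@1) gives peak 16: h1:16  h2:5  h3:1  h4:0  h5:0.
Shift J101→2, J102→2, J103→3, J104→5.
Schedule J100@1, J101@2, J102@2, J103@3, J104@5: h1:5  h2:4  h3:5  h4:5  h5:3 — peak 5.
Total tech-hours = 22 over 5 hours ⇒ peak ≥ ⌈22/5⌉ = 5, so 5 is optimal.

5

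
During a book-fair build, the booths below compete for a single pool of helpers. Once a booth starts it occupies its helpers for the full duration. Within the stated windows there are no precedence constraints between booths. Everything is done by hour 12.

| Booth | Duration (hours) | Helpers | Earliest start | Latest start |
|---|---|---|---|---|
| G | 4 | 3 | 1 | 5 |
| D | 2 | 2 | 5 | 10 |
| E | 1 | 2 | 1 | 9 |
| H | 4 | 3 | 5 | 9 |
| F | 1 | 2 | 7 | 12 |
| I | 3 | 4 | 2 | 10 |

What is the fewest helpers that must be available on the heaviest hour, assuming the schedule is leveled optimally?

Early-start (G@1, D@5, E@1, H@5, F@7, I@2) gives peak 7: h1:5  h2:7  h3:7  h4:7  h5:5  h6:5  h7:5  h8:3  h9:0  h10:0  h11:0  h12:0.
Shift I→9.
Schedule G@1, D@5, E@1, H@5, F@7, I@9: h1:5  h2:3  h3:3  h4:3  h5:5  h6:5  h7:5  h8:3  h9:4  h10:4  h11:4  h12:0 — peak 5.

5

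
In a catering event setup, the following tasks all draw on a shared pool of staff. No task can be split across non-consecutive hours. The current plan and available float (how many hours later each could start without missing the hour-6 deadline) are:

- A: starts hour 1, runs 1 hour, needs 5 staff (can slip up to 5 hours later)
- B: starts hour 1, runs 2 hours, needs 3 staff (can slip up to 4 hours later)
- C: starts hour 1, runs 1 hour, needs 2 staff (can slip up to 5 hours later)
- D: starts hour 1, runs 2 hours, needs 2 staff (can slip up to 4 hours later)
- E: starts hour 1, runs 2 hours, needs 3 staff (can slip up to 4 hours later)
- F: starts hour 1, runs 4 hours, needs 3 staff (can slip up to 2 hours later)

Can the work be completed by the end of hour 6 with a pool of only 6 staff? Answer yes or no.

no

The minimum achievable peak is 7; 6 < 7, so no feasible schedule stays within the cap.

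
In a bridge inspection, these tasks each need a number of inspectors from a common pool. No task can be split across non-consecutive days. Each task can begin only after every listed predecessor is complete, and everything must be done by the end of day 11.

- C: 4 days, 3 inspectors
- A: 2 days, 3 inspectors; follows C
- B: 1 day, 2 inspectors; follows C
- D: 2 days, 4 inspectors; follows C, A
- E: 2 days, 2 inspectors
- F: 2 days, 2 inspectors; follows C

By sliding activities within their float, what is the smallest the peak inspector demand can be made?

4

Early-start (C@1, A@5, B@5, D@7, E@1, F@5) gives peak 7: d1:5  d2:5  d3:3  d4:3  d5:7  d6:5  d7:4  d8:4  d9:0  d10:0  d11:0.
Shift B→7, D→8, E→10, F→10.
Schedule C@1, A@5, B@7, D@8, E@10, F@10: d1:3  d2:3  d3:3  d4:3  d5:3  d6:3  d7:2  d8:4  d9:4  d10:4  d11:4 — peak 4.
Total inspector-days = 36 over 11 days ⇒ peak ≥ ⌈36/11⌉ = 4, so 4 is optimal.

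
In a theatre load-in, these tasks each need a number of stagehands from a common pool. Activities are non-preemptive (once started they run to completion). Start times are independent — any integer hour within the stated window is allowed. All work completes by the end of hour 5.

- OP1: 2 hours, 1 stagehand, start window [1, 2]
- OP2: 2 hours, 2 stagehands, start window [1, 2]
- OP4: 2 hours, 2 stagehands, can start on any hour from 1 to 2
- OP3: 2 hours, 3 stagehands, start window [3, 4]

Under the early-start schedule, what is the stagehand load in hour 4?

3

At early start, hour 4 has: OP3.
Demand: 3 = 3.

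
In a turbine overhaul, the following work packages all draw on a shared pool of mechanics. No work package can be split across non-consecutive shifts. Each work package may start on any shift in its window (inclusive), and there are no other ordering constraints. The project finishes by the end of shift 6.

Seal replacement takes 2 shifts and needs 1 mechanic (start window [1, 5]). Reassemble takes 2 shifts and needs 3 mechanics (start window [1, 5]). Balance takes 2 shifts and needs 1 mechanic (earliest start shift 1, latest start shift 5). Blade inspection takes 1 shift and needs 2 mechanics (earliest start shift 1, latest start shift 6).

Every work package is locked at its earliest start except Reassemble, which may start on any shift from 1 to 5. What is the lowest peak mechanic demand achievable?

Reassemble@1: s1:7  s2:5  s3:0  s4:0  s5:0  s6:0 → peak 7
Reassemble@2: s1:4  s2:5  s3:3  s4:0  s5:0  s6:0 → peak 5
Reassemble@3: s1:4  s2:2  s3:3  s4:3  s5:0  s6:0 → peak 4
Reassemble@4: s1:4  s2:2  s3:0  s4:3  s5:3  s6:0 → peak 4
Reassemble@5: s1:4  s2:2  s3:0  s4:0  s5:3  s6:3 → peak 4
Best is Reassemble@3, peak 4.

4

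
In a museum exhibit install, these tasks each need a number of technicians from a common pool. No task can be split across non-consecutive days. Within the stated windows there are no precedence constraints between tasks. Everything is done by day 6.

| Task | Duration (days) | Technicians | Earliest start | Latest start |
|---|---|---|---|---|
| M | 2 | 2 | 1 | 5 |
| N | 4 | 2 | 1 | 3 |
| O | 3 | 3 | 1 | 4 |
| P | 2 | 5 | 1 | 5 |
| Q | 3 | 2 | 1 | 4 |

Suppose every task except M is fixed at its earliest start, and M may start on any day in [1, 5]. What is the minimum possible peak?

12

M@1: d1:14  d2:14  d3:7  d4:2  d5:0  d6:0 → peak 14
M@2: d1:12  d2:14  d3:9  d4:2  d5:0  d6:0 → peak 14
M@3: d1:12  d2:12  d3:9  d4:4  d5:0  d6:0 → peak 12
M@4: d1:12  d2:12  d3:7  d4:4  d5:2  d6:0 → peak 12
M@5: d1:12  d2:12  d3:7  d4:2  d5:2  d6:2 → peak 12
Best is M@3, peak 12.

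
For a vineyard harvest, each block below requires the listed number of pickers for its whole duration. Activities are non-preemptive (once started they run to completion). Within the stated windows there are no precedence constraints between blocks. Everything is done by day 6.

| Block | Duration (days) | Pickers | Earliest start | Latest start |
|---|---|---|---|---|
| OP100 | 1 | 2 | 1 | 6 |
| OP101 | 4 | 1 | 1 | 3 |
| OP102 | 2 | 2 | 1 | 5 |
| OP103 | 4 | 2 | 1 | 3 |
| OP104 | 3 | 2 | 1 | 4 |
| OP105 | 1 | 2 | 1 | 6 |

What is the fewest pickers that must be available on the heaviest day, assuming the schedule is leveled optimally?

Early-start (OP100@1, OP101@1, OP102@1, OP103@1, OP104@1, OP105@1) gives peak 11: d1:11  d2:7  d3:5  d4:3  d5:0  d6:0.
Shift OP103→2, OP104→3, OP105→6.
Schedule OP100@1, OP101@1, OP102@1, OP103@2, OP104@3, OP105@6: d1:5  d2:5  d3:5  d4:5  d5:4  d6:2 — peak 5.
Total picker-days = 26 over 6 days ⇒ peak ≥ ⌈26/6⌉ = 5, so 5 is optimal.

5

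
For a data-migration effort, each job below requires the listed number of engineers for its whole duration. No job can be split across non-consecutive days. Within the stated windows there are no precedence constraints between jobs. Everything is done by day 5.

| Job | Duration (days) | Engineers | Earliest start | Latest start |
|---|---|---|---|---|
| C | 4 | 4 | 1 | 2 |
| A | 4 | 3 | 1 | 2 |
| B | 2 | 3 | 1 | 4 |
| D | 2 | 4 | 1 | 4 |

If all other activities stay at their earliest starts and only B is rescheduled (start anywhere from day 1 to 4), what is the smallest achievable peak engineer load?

11

B@1: d1:14  d2:14  d3:7  d4:7  d5:0 → peak 14
B@2: d1:11  d2:14  d3:10  d4:7  d5:0 → peak 14
B@3: d1:11  d2:11  d3:10  d4:10  d5:0 → peak 11
B@4: d1:11  d2:11  d3:7  d4:10  d5:3 → peak 11
Best is B@3, peak 11.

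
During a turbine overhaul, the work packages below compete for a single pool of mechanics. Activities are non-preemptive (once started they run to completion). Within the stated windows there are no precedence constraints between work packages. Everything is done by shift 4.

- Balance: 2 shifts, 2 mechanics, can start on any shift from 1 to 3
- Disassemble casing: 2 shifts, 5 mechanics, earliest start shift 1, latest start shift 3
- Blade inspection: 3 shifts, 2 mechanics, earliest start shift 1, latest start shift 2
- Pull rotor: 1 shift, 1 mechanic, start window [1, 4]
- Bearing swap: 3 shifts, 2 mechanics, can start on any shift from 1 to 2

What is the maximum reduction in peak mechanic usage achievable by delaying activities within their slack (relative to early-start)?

Early-start peak: s1:12  s2:11  s3:4  s4:0 ⇒ 12.
Leveled (Balance@1, Disassemble casing@3, Blade inspection@1, Pull rotor@1, Bearing swap@1): s1:7  s2:6  s3:9  s4:5 ⇒ 9.
Reduction 12 − 9 = 3.

3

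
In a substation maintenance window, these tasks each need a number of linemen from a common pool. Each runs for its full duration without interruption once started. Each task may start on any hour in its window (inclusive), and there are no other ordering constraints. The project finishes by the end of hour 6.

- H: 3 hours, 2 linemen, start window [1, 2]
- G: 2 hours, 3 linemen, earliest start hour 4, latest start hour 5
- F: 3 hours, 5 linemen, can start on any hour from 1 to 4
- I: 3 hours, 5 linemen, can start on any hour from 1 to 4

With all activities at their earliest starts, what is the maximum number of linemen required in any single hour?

Early-start schedule: H@1, G@4, F@1, I@1.
Load per hour: hour 1: 12, hour 2: 12, hour 3: 12, hour 4: 3, hour 5: 3, hour 6: 0.
Peak is 12.

12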